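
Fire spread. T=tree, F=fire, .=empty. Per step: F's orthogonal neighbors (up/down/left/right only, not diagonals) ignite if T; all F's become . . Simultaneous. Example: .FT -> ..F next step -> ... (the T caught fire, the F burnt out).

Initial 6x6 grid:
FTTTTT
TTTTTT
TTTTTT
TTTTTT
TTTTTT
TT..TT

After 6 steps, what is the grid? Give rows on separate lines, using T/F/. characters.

Step 1: 2 trees catch fire, 1 burn out
  .FTTTT
  FTTTTT
  TTTTTT
  TTTTTT
  TTTTTT
  TT..TT
Step 2: 3 trees catch fire, 2 burn out
  ..FTTT
  .FTTTT
  FTTTTT
  TTTTTT
  TTTTTT
  TT..TT
Step 3: 4 trees catch fire, 3 burn out
  ...FTT
  ..FTTT
  .FTTTT
  FTTTTT
  TTTTTT
  TT..TT
Step 4: 5 trees catch fire, 4 burn out
  ....FT
  ...FTT
  ..FTTT
  .FTTTT
  FTTTTT
  TT..TT
Step 5: 6 trees catch fire, 5 burn out
  .....F
  ....FT
  ...FTT
  ..FTTT
  .FTTTT
  FT..TT
Step 6: 5 trees catch fire, 6 burn out
  ......
  .....F
  ....FT
  ...FTT
  ..FTTT
  .F..TT

......
.....F
....FT
...FTT
..FTTT
.F..TT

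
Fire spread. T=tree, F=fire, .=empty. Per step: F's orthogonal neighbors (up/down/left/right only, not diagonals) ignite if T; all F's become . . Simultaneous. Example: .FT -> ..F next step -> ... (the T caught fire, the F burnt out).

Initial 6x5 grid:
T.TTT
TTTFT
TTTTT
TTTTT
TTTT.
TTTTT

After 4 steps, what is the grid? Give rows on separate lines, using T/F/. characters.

Step 1: 4 trees catch fire, 1 burn out
  T.TFT
  TTF.F
  TTTFT
  TTTTT
  TTTT.
  TTTTT
Step 2: 6 trees catch fire, 4 burn out
  T.F.F
  TF...
  TTF.F
  TTTFT
  TTTT.
  TTTTT
Step 3: 5 trees catch fire, 6 burn out
  T....
  F....
  TF...
  TTF.F
  TTTF.
  TTTTT
Step 4: 5 trees catch fire, 5 burn out
  F....
  .....
  F....
  TF...
  TTF..
  TTTFT

F....
.....
F....
TF...
TTF..
TTTFT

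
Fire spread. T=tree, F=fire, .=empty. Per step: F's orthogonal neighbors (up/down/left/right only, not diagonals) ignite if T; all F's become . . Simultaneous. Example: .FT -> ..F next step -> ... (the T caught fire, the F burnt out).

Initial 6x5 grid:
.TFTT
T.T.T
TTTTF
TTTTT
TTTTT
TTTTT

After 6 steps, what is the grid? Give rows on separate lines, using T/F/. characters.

Step 1: 6 trees catch fire, 2 burn out
  .F.FT
  T.F.F
  TTTF.
  TTTTF
  TTTTT
  TTTTT
Step 2: 4 trees catch fire, 6 burn out
  ....F
  T....
  TTF..
  TTTF.
  TTTTF
  TTTTT
Step 3: 4 trees catch fire, 4 burn out
  .....
  T....
  TF...
  TTF..
  TTTF.
  TTTTF
Step 4: 4 trees catch fire, 4 burn out
  .....
  T....
  F....
  TF...
  TTF..
  TTTF.
Step 5: 4 trees catch fire, 4 burn out
  .....
  F....
  .....
  F....
  TF...
  TTF..
Step 6: 2 trees catch fire, 4 burn out
  .....
  .....
  .....
  .....
  F....
  TF...

.....
.....
.....
.....
F....
TF...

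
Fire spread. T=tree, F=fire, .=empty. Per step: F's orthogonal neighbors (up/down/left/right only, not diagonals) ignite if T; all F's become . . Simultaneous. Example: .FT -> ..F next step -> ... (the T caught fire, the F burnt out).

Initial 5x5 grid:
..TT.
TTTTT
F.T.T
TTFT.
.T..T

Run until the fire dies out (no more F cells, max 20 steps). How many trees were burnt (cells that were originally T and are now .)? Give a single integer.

Step 1: +5 fires, +2 burnt (F count now 5)
Step 2: +3 fires, +5 burnt (F count now 3)
Step 3: +2 fires, +3 burnt (F count now 2)
Step 4: +2 fires, +2 burnt (F count now 2)
Step 5: +1 fires, +2 burnt (F count now 1)
Step 6: +0 fires, +1 burnt (F count now 0)
Fire out after step 6
Initially T: 14, now '.': 24
Total burnt (originally-T cells now '.'): 13

Answer: 13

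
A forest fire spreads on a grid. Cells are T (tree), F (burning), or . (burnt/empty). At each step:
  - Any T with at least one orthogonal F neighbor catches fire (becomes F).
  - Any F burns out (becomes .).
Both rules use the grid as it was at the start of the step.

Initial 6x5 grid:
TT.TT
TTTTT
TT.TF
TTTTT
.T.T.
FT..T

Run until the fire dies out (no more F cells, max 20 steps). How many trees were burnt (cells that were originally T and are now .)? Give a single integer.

Step 1: +4 fires, +2 burnt (F count now 4)
Step 2: +4 fires, +4 burnt (F count now 4)
Step 3: +5 fires, +4 burnt (F count now 5)
Step 4: +3 fires, +5 burnt (F count now 3)
Step 5: +3 fires, +3 burnt (F count now 3)
Step 6: +1 fires, +3 burnt (F count now 1)
Step 7: +0 fires, +1 burnt (F count now 0)
Fire out after step 7
Initially T: 21, now '.': 29
Total burnt (originally-T cells now '.'): 20

Answer: 20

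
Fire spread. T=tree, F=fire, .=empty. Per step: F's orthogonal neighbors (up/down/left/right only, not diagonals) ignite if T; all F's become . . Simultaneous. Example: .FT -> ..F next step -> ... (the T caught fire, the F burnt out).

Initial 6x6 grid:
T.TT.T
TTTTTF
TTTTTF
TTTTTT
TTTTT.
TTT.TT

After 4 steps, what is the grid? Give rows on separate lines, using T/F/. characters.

Step 1: 4 trees catch fire, 2 burn out
  T.TT.F
  TTTTF.
  TTTTF.
  TTTTTF
  TTTTT.
  TTT.TT
Step 2: 3 trees catch fire, 4 burn out
  T.TT..
  TTTF..
  TTTF..
  TTTTF.
  TTTTT.
  TTT.TT
Step 3: 5 trees catch fire, 3 burn out
  T.TF..
  TTF...
  TTF...
  TTTF..
  TTTTF.
  TTT.TT
Step 4: 6 trees catch fire, 5 burn out
  T.F...
  TF....
  TF....
  TTF...
  TTTF..
  TTT.FT

T.F...
TF....
TF....
TTF...
TTTF..
TTT.FT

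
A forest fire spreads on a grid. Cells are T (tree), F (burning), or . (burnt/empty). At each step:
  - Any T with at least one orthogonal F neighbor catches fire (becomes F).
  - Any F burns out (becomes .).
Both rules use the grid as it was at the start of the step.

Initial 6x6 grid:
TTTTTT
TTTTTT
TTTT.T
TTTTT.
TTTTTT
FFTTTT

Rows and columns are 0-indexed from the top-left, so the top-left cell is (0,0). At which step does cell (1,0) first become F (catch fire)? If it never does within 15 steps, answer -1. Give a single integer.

Step 1: cell (1,0)='T' (+3 fires, +2 burnt)
Step 2: cell (1,0)='T' (+4 fires, +3 burnt)
Step 3: cell (1,0)='T' (+5 fires, +4 burnt)
Step 4: cell (1,0)='F' (+6 fires, +5 burnt)
  -> target ignites at step 4
Step 5: cell (1,0)='.' (+6 fires, +6 burnt)
Step 6: cell (1,0)='.' (+2 fires, +6 burnt)
Step 7: cell (1,0)='.' (+2 fires, +2 burnt)
Step 8: cell (1,0)='.' (+2 fires, +2 burnt)
Step 9: cell (1,0)='.' (+2 fires, +2 burnt)
Step 10: cell (1,0)='.' (+0 fires, +2 burnt)
  fire out at step 10

4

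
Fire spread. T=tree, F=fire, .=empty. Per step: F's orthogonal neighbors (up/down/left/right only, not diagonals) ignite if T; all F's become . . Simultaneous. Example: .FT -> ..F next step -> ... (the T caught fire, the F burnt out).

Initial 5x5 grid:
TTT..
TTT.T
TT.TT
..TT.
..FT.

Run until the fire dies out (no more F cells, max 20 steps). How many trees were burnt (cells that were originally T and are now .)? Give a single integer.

Answer: 6

Derivation:
Step 1: +2 fires, +1 burnt (F count now 2)
Step 2: +1 fires, +2 burnt (F count now 1)
Step 3: +1 fires, +1 burnt (F count now 1)
Step 4: +1 fires, +1 burnt (F count now 1)
Step 5: +1 fires, +1 burnt (F count now 1)
Step 6: +0 fires, +1 burnt (F count now 0)
Fire out after step 6
Initially T: 14, now '.': 17
Total burnt (originally-T cells now '.'): 6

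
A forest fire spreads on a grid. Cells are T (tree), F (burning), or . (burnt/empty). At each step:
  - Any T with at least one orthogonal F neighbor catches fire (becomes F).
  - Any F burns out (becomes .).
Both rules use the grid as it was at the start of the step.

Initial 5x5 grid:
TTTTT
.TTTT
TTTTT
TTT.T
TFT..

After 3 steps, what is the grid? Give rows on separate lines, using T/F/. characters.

Step 1: 3 trees catch fire, 1 burn out
  TTTTT
  .TTTT
  TTTTT
  TFT.T
  F.F..
Step 2: 3 trees catch fire, 3 burn out
  TTTTT
  .TTTT
  TFTTT
  F.F.T
  .....
Step 3: 3 trees catch fire, 3 burn out
  TTTTT
  .FTTT
  F.FTT
  ....T
  .....

TTTTT
.FTTT
F.FTT
....T
.....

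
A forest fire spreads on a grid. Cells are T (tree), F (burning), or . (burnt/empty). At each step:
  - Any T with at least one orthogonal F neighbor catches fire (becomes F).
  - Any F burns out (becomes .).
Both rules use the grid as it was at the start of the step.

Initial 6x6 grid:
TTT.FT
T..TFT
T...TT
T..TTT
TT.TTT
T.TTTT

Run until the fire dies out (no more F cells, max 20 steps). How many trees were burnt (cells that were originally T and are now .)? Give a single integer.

Answer: 15

Derivation:
Step 1: +4 fires, +2 burnt (F count now 4)
Step 2: +2 fires, +4 burnt (F count now 2)
Step 3: +3 fires, +2 burnt (F count now 3)
Step 4: +3 fires, +3 burnt (F count now 3)
Step 5: +2 fires, +3 burnt (F count now 2)
Step 6: +1 fires, +2 burnt (F count now 1)
Step 7: +0 fires, +1 burnt (F count now 0)
Fire out after step 7
Initially T: 24, now '.': 27
Total burnt (originally-T cells now '.'): 15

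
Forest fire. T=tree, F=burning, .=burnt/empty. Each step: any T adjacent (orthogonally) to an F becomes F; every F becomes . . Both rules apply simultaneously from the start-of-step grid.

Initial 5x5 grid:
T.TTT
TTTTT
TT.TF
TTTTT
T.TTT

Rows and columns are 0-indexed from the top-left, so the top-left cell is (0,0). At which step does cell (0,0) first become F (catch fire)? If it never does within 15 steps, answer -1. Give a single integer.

Step 1: cell (0,0)='T' (+3 fires, +1 burnt)
Step 2: cell (0,0)='T' (+4 fires, +3 burnt)
Step 3: cell (0,0)='T' (+4 fires, +4 burnt)
Step 4: cell (0,0)='T' (+4 fires, +4 burnt)
Step 5: cell (0,0)='T' (+3 fires, +4 burnt)
Step 6: cell (0,0)='F' (+3 fires, +3 burnt)
  -> target ignites at step 6
Step 7: cell (0,0)='.' (+0 fires, +3 burnt)
  fire out at step 7

6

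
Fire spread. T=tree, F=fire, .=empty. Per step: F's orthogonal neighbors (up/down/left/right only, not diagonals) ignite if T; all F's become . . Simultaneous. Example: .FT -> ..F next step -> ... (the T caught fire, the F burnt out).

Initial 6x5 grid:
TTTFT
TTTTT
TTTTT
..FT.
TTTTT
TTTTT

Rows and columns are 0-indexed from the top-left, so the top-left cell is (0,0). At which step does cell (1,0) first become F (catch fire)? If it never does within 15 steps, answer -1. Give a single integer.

Step 1: cell (1,0)='T' (+6 fires, +2 burnt)
Step 2: cell (1,0)='T' (+8 fires, +6 burnt)
Step 3: cell (1,0)='T' (+8 fires, +8 burnt)
Step 4: cell (1,0)='F' (+3 fires, +8 burnt)
  -> target ignites at step 4
Step 5: cell (1,0)='.' (+0 fires, +3 burnt)
  fire out at step 5

4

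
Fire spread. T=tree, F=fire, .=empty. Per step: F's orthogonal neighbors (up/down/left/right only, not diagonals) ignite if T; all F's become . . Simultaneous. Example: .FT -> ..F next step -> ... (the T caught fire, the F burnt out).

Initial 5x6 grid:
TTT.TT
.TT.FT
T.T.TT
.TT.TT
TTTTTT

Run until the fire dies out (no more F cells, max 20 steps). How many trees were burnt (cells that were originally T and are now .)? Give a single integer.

Answer: 21

Derivation:
Step 1: +3 fires, +1 burnt (F count now 3)
Step 2: +3 fires, +3 burnt (F count now 3)
Step 3: +2 fires, +3 burnt (F count now 2)
Step 4: +2 fires, +2 burnt (F count now 2)
Step 5: +1 fires, +2 burnt (F count now 1)
Step 6: +2 fires, +1 burnt (F count now 2)
Step 7: +3 fires, +2 burnt (F count now 3)
Step 8: +1 fires, +3 burnt (F count now 1)
Step 9: +2 fires, +1 burnt (F count now 2)
Step 10: +1 fires, +2 burnt (F count now 1)
Step 11: +1 fires, +1 burnt (F count now 1)
Step 12: +0 fires, +1 burnt (F count now 0)
Fire out after step 12
Initially T: 22, now '.': 29
Total burnt (originally-T cells now '.'): 21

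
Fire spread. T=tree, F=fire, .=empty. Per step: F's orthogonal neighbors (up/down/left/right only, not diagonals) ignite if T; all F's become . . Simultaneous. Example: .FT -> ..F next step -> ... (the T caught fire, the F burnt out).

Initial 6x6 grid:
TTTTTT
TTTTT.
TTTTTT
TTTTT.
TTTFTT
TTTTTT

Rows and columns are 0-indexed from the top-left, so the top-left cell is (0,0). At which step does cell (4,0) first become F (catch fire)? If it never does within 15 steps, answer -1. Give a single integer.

Step 1: cell (4,0)='T' (+4 fires, +1 burnt)
Step 2: cell (4,0)='T' (+7 fires, +4 burnt)
Step 3: cell (4,0)='F' (+7 fires, +7 burnt)
  -> target ignites at step 3
Step 4: cell (4,0)='.' (+7 fires, +7 burnt)
Step 5: cell (4,0)='.' (+4 fires, +7 burnt)
Step 6: cell (4,0)='.' (+3 fires, +4 burnt)
Step 7: cell (4,0)='.' (+1 fires, +3 burnt)
Step 8: cell (4,0)='.' (+0 fires, +1 burnt)
  fire out at step 8

3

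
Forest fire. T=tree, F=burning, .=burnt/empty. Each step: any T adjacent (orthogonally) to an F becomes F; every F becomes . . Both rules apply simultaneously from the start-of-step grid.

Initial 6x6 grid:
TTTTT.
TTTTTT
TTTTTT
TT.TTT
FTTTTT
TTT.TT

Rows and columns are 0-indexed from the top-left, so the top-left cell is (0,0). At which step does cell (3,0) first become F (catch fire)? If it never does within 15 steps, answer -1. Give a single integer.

Step 1: cell (3,0)='F' (+3 fires, +1 burnt)
  -> target ignites at step 1
Step 2: cell (3,0)='.' (+4 fires, +3 burnt)
Step 3: cell (3,0)='.' (+4 fires, +4 burnt)
Step 4: cell (3,0)='.' (+5 fires, +4 burnt)
Step 5: cell (3,0)='.' (+6 fires, +5 burnt)
Step 6: cell (3,0)='.' (+5 fires, +6 burnt)
Step 7: cell (3,0)='.' (+3 fires, +5 burnt)
Step 8: cell (3,0)='.' (+2 fires, +3 burnt)
Step 9: cell (3,0)='.' (+0 fires, +2 burnt)
  fire out at step 9

1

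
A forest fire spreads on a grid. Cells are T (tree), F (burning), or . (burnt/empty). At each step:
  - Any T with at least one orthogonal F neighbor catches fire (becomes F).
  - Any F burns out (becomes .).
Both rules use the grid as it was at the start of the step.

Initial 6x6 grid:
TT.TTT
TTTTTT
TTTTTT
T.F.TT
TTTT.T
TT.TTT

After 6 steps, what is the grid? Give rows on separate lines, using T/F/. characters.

Step 1: 2 trees catch fire, 1 burn out
  TT.TTT
  TTTTTT
  TTFTTT
  T...TT
  TTFT.T
  TT.TTT
Step 2: 5 trees catch fire, 2 burn out
  TT.TTT
  TTFTTT
  TF.FTT
  T...TT
  TF.F.T
  TT.TTT
Step 3: 7 trees catch fire, 5 burn out
  TT.TTT
  TF.FTT
  F...FT
  T...TT
  F....T
  TF.FTT
Step 4: 9 trees catch fire, 7 burn out
  TF.FTT
  F...FT
  .....F
  F...FT
  .....T
  F...FT
Step 5: 5 trees catch fire, 9 burn out
  F...FT
  .....F
  ......
  .....F
  .....T
  .....F
Step 6: 2 trees catch fire, 5 burn out
  .....F
  ......
  ......
  ......
  .....F
  ......

.....F
......
......
......
.....F
......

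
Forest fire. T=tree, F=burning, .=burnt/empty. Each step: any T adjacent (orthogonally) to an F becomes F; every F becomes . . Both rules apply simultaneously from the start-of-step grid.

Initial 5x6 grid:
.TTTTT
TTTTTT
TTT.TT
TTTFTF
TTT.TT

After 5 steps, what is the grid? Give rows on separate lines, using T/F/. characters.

Step 1: 4 trees catch fire, 2 burn out
  .TTTTT
  TTTTTT
  TTT.TF
  TTF.F.
  TTT.TF
Step 2: 6 trees catch fire, 4 burn out
  .TTTTT
  TTTTTF
  TTF.F.
  TF....
  TTF.F.
Step 3: 6 trees catch fire, 6 burn out
  .TTTTF
  TTFTF.
  TF....
  F.....
  TF....
Step 4: 6 trees catch fire, 6 burn out
  .TFTF.
  TF.F..
  F.....
  ......
  F.....
Step 5: 3 trees catch fire, 6 burn out
  .F.F..
  F.....
  ......
  ......
  ......

.F.F..
F.....
......
......
......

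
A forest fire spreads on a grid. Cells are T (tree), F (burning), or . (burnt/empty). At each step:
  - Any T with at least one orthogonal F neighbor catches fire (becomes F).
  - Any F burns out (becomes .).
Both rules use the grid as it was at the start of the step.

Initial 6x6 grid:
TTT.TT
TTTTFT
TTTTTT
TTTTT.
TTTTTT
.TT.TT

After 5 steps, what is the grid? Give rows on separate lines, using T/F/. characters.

Step 1: 4 trees catch fire, 1 burn out
  TTT.FT
  TTTF.F
  TTTTFT
  TTTTT.
  TTTTTT
  .TT.TT
Step 2: 5 trees catch fire, 4 burn out
  TTT..F
  TTF...
  TTTF.F
  TTTTF.
  TTTTTT
  .TT.TT
Step 3: 5 trees catch fire, 5 burn out
  TTF...
  TF....
  TTF...
  TTTF..
  TTTTFT
  .TT.TT
Step 4: 7 trees catch fire, 5 burn out
  TF....
  F.....
  TF....
  TTF...
  TTTF.F
  .TT.FT
Step 5: 5 trees catch fire, 7 burn out
  F.....
  ......
  F.....
  TF....
  TTF...
  .TT..F

F.....
......
F.....
TF....
TTF...
.TT..F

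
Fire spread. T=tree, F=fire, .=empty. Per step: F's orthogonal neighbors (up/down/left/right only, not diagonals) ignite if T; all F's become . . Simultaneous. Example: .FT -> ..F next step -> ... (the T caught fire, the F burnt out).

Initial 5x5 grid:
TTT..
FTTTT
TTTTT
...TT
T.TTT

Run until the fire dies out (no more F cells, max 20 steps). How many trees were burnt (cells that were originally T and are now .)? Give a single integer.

Answer: 17

Derivation:
Step 1: +3 fires, +1 burnt (F count now 3)
Step 2: +3 fires, +3 burnt (F count now 3)
Step 3: +3 fires, +3 burnt (F count now 3)
Step 4: +2 fires, +3 burnt (F count now 2)
Step 5: +2 fires, +2 burnt (F count now 2)
Step 6: +2 fires, +2 burnt (F count now 2)
Step 7: +2 fires, +2 burnt (F count now 2)
Step 8: +0 fires, +2 burnt (F count now 0)
Fire out after step 8
Initially T: 18, now '.': 24
Total burnt (originally-T cells now '.'): 17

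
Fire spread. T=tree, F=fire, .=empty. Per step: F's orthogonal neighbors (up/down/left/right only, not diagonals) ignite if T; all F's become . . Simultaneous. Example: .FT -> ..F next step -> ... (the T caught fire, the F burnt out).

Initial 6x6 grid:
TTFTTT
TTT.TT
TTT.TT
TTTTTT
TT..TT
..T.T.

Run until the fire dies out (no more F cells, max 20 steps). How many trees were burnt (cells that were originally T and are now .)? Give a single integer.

Step 1: +3 fires, +1 burnt (F count now 3)
Step 2: +4 fires, +3 burnt (F count now 4)
Step 3: +5 fires, +4 burnt (F count now 5)
Step 4: +5 fires, +5 burnt (F count now 5)
Step 5: +4 fires, +5 burnt (F count now 4)
Step 6: +3 fires, +4 burnt (F count now 3)
Step 7: +2 fires, +3 burnt (F count now 2)
Step 8: +0 fires, +2 burnt (F count now 0)
Fire out after step 8
Initially T: 27, now '.': 35
Total burnt (originally-T cells now '.'): 26

Answer: 26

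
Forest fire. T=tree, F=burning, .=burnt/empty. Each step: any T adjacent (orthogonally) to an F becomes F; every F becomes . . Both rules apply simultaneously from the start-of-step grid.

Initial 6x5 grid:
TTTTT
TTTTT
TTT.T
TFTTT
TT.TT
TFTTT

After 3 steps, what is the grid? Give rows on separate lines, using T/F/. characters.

Step 1: 6 trees catch fire, 2 burn out
  TTTTT
  TTTTT
  TFT.T
  F.FTT
  TF.TT
  F.FTT
Step 2: 6 trees catch fire, 6 burn out
  TTTTT
  TFTTT
  F.F.T
  ...FT
  F..TT
  ...FT
Step 3: 6 trees catch fire, 6 burn out
  TFTTT
  F.FTT
  ....T
  ....F
  ...FT
  ....F

TFTTT
F.FTT
....T
....F
...FT
....F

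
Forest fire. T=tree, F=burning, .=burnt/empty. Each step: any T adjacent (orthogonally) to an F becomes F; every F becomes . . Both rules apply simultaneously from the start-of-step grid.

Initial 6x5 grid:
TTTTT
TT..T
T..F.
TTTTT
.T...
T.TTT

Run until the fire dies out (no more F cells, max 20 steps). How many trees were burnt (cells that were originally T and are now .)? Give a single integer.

Answer: 15

Derivation:
Step 1: +1 fires, +1 burnt (F count now 1)
Step 2: +2 fires, +1 burnt (F count now 2)
Step 3: +1 fires, +2 burnt (F count now 1)
Step 4: +2 fires, +1 burnt (F count now 2)
Step 5: +1 fires, +2 burnt (F count now 1)
Step 6: +1 fires, +1 burnt (F count now 1)
Step 7: +2 fires, +1 burnt (F count now 2)
Step 8: +1 fires, +2 burnt (F count now 1)
Step 9: +1 fires, +1 burnt (F count now 1)
Step 10: +1 fires, +1 burnt (F count now 1)
Step 11: +1 fires, +1 burnt (F count now 1)
Step 12: +1 fires, +1 burnt (F count now 1)
Step 13: +0 fires, +1 burnt (F count now 0)
Fire out after step 13
Initially T: 19, now '.': 26
Total burnt (originally-T cells now '.'): 15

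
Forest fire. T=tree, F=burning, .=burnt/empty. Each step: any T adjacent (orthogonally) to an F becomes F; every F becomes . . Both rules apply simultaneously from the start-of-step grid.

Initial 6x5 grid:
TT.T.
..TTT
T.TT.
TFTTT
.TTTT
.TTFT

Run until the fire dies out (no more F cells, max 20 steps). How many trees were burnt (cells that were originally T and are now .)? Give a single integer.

Answer: 18

Derivation:
Step 1: +6 fires, +2 burnt (F count now 6)
Step 2: +6 fires, +6 burnt (F count now 6)
Step 3: +3 fires, +6 burnt (F count now 3)
Step 4: +1 fires, +3 burnt (F count now 1)
Step 5: +2 fires, +1 burnt (F count now 2)
Step 6: +0 fires, +2 burnt (F count now 0)
Fire out after step 6
Initially T: 20, now '.': 28
Total burnt (originally-T cells now '.'): 18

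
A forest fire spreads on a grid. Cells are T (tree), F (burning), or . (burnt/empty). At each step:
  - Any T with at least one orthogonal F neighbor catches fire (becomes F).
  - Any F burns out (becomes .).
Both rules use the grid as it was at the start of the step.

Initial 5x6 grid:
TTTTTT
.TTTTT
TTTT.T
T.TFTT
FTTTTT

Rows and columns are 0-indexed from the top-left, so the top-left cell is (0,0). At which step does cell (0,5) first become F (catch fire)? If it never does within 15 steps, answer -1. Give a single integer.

Step 1: cell (0,5)='T' (+6 fires, +2 burnt)
Step 2: cell (0,5)='T' (+6 fires, +6 burnt)
Step 3: cell (0,5)='T' (+6 fires, +6 burnt)
Step 4: cell (0,5)='T' (+4 fires, +6 burnt)
Step 5: cell (0,5)='F' (+2 fires, +4 burnt)
  -> target ignites at step 5
Step 6: cell (0,5)='.' (+1 fires, +2 burnt)
Step 7: cell (0,5)='.' (+0 fires, +1 burnt)
  fire out at step 7

5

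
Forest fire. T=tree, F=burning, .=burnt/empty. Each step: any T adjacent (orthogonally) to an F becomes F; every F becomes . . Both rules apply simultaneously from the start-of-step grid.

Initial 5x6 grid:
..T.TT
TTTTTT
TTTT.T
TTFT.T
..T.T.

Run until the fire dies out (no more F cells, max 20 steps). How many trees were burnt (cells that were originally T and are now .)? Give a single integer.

Answer: 19

Derivation:
Step 1: +4 fires, +1 burnt (F count now 4)
Step 2: +4 fires, +4 burnt (F count now 4)
Step 3: +4 fires, +4 burnt (F count now 4)
Step 4: +2 fires, +4 burnt (F count now 2)
Step 5: +2 fires, +2 burnt (F count now 2)
Step 6: +2 fires, +2 burnt (F count now 2)
Step 7: +1 fires, +2 burnt (F count now 1)
Step 8: +0 fires, +1 burnt (F count now 0)
Fire out after step 8
Initially T: 20, now '.': 29
Total burnt (originally-T cells now '.'): 19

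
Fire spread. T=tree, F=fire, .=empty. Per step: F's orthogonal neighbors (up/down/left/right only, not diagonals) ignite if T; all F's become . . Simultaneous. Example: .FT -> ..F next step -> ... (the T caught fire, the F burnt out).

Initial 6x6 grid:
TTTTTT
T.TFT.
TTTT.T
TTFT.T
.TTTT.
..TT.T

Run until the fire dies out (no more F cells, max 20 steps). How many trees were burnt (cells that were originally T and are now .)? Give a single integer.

Step 1: +8 fires, +2 burnt (F count now 8)
Step 2: +7 fires, +8 burnt (F count now 7)
Step 3: +5 fires, +7 burnt (F count now 5)
Step 4: +2 fires, +5 burnt (F count now 2)
Step 5: +0 fires, +2 burnt (F count now 0)
Fire out after step 5
Initially T: 25, now '.': 33
Total burnt (originally-T cells now '.'): 22

Answer: 22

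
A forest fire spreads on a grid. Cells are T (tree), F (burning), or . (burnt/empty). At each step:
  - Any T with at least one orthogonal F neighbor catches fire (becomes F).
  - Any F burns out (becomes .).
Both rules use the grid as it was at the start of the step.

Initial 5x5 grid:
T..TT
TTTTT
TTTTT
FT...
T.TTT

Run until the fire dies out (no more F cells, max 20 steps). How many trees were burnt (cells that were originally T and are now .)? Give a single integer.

Answer: 15

Derivation:
Step 1: +3 fires, +1 burnt (F count now 3)
Step 2: +2 fires, +3 burnt (F count now 2)
Step 3: +3 fires, +2 burnt (F count now 3)
Step 4: +2 fires, +3 burnt (F count now 2)
Step 5: +2 fires, +2 burnt (F count now 2)
Step 6: +2 fires, +2 burnt (F count now 2)
Step 7: +1 fires, +2 burnt (F count now 1)
Step 8: +0 fires, +1 burnt (F count now 0)
Fire out after step 8
Initially T: 18, now '.': 22
Total burnt (originally-T cells now '.'): 15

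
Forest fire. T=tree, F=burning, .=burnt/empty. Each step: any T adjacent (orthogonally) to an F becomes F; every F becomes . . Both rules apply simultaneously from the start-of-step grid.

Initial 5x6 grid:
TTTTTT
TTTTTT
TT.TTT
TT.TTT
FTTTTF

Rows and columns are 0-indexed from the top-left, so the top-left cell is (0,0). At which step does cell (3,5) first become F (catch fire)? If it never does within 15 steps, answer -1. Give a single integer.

Step 1: cell (3,5)='F' (+4 fires, +2 burnt)
  -> target ignites at step 1
Step 2: cell (3,5)='.' (+6 fires, +4 burnt)
Step 3: cell (3,5)='.' (+5 fires, +6 burnt)
Step 4: cell (3,5)='.' (+5 fires, +5 burnt)
Step 5: cell (3,5)='.' (+4 fires, +5 burnt)
Step 6: cell (3,5)='.' (+2 fires, +4 burnt)
Step 7: cell (3,5)='.' (+0 fires, +2 burnt)
  fire out at step 7

1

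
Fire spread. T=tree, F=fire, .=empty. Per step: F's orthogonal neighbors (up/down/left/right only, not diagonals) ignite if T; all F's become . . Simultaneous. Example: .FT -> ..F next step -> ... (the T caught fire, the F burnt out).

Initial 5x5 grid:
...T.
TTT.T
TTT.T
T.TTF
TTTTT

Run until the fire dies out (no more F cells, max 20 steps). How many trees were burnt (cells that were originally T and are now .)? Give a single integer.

Step 1: +3 fires, +1 burnt (F count now 3)
Step 2: +3 fires, +3 burnt (F count now 3)
Step 3: +2 fires, +3 burnt (F count now 2)
Step 4: +3 fires, +2 burnt (F count now 3)
Step 5: +3 fires, +3 burnt (F count now 3)
Step 6: +2 fires, +3 burnt (F count now 2)
Step 7: +0 fires, +2 burnt (F count now 0)
Fire out after step 7
Initially T: 17, now '.': 24
Total burnt (originally-T cells now '.'): 16

Answer: 16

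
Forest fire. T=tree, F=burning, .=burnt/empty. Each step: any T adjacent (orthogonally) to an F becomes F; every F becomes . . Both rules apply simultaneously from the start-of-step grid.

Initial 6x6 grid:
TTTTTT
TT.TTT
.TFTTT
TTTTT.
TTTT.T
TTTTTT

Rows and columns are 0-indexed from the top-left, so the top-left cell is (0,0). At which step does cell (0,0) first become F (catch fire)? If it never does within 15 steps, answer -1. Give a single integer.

Step 1: cell (0,0)='T' (+3 fires, +1 burnt)
Step 2: cell (0,0)='T' (+6 fires, +3 burnt)
Step 3: cell (0,0)='T' (+10 fires, +6 burnt)
Step 4: cell (0,0)='F' (+7 fires, +10 burnt)
  -> target ignites at step 4
Step 5: cell (0,0)='.' (+3 fires, +7 burnt)
Step 6: cell (0,0)='.' (+1 fires, +3 burnt)
Step 7: cell (0,0)='.' (+1 fires, +1 burnt)
Step 8: cell (0,0)='.' (+0 fires, +1 burnt)
  fire out at step 8

4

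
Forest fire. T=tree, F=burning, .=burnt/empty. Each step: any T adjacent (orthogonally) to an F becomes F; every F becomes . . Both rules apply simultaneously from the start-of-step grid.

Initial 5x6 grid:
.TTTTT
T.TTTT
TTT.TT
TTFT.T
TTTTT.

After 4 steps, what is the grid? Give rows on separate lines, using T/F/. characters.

Step 1: 4 trees catch fire, 1 burn out
  .TTTTT
  T.TTTT
  TTF.TT
  TF.F.T
  TTFTT.
Step 2: 5 trees catch fire, 4 burn out
  .TTTTT
  T.FTTT
  TF..TT
  F....T
  TF.FT.
Step 3: 5 trees catch fire, 5 burn out
  .TFTTT
  T..FTT
  F...TT
  .....T
  F...F.
Step 4: 4 trees catch fire, 5 burn out
  .F.FTT
  F...FT
  ....TT
  .....T
  ......

.F.FTT
F...FT
....TT
.....T
......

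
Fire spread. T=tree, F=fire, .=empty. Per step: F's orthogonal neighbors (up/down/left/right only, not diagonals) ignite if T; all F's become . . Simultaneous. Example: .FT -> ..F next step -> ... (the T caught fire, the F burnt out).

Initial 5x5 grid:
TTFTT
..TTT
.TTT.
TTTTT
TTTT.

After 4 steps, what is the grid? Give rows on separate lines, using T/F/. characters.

Step 1: 3 trees catch fire, 1 burn out
  TF.FT
  ..FTT
  .TTT.
  TTTTT
  TTTT.
Step 2: 4 trees catch fire, 3 burn out
  F...F
  ...FT
  .TFT.
  TTTTT
  TTTT.
Step 3: 4 trees catch fire, 4 burn out
  .....
  ....F
  .F.F.
  TTFTT
  TTTT.
Step 4: 3 trees catch fire, 4 burn out
  .....
  .....
  .....
  TF.FT
  TTFT.

.....
.....
.....
TF.FT
TTFT.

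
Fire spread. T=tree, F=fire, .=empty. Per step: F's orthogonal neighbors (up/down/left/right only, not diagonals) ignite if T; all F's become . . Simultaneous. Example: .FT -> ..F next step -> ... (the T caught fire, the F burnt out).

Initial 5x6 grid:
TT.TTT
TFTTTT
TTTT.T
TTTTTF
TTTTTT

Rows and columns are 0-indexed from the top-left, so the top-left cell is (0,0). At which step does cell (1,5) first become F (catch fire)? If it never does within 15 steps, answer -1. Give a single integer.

Step 1: cell (1,5)='T' (+7 fires, +2 burnt)
Step 2: cell (1,5)='F' (+8 fires, +7 burnt)
  -> target ignites at step 2
Step 3: cell (1,5)='.' (+8 fires, +8 burnt)
Step 4: cell (1,5)='.' (+3 fires, +8 burnt)
Step 5: cell (1,5)='.' (+0 fires, +3 burnt)
  fire out at step 5

2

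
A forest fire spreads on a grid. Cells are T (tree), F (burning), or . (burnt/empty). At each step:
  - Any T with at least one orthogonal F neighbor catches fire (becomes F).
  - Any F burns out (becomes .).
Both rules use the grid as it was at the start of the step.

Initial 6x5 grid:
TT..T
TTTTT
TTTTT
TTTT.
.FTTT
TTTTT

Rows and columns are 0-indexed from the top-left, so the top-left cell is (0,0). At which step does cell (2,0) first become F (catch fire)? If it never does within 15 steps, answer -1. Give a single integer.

Step 1: cell (2,0)='T' (+3 fires, +1 burnt)
Step 2: cell (2,0)='T' (+6 fires, +3 burnt)
Step 3: cell (2,0)='F' (+6 fires, +6 burnt)
  -> target ignites at step 3
Step 4: cell (2,0)='.' (+5 fires, +6 burnt)
Step 5: cell (2,0)='.' (+3 fires, +5 burnt)
Step 6: cell (2,0)='.' (+1 fires, +3 burnt)
Step 7: cell (2,0)='.' (+1 fires, +1 burnt)
Step 8: cell (2,0)='.' (+0 fires, +1 burnt)
  fire out at step 8

3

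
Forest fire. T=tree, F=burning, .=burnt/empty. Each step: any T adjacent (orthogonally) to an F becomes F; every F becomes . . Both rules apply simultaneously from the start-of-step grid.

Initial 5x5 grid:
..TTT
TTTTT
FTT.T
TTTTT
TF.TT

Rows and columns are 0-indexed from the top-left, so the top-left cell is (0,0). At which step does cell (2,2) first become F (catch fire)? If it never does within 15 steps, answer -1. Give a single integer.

Step 1: cell (2,2)='T' (+5 fires, +2 burnt)
Step 2: cell (2,2)='F' (+3 fires, +5 burnt)
  -> target ignites at step 2
Step 3: cell (2,2)='.' (+2 fires, +3 burnt)
Step 4: cell (2,2)='.' (+4 fires, +2 burnt)
Step 5: cell (2,2)='.' (+4 fires, +4 burnt)
Step 6: cell (2,2)='.' (+1 fires, +4 burnt)
Step 7: cell (2,2)='.' (+0 fires, +1 burnt)
  fire out at step 7

2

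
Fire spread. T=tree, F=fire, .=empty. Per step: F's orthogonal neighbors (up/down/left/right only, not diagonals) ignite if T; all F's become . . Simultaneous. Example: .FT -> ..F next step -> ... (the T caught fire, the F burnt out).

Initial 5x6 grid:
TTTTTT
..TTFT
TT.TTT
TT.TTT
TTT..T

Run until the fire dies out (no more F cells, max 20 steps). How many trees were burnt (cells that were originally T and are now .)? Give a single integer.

Answer: 16

Derivation:
Step 1: +4 fires, +1 burnt (F count now 4)
Step 2: +6 fires, +4 burnt (F count now 6)
Step 3: +3 fires, +6 burnt (F count now 3)
Step 4: +2 fires, +3 burnt (F count now 2)
Step 5: +1 fires, +2 burnt (F count now 1)
Step 6: +0 fires, +1 burnt (F count now 0)
Fire out after step 6
Initially T: 23, now '.': 23
Total burnt (originally-T cells now '.'): 16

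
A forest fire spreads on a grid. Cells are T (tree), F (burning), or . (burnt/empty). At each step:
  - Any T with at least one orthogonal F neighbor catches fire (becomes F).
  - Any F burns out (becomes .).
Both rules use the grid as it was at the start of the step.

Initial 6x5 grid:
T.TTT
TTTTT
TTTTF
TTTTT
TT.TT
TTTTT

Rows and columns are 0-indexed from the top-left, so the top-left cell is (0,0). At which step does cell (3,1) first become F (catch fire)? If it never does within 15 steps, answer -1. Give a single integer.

Step 1: cell (3,1)='T' (+3 fires, +1 burnt)
Step 2: cell (3,1)='T' (+5 fires, +3 burnt)
Step 3: cell (3,1)='T' (+6 fires, +5 burnt)
Step 4: cell (3,1)='F' (+5 fires, +6 burnt)
  -> target ignites at step 4
Step 5: cell (3,1)='.' (+4 fires, +5 burnt)
Step 6: cell (3,1)='.' (+3 fires, +4 burnt)
Step 7: cell (3,1)='.' (+1 fires, +3 burnt)
Step 8: cell (3,1)='.' (+0 fires, +1 burnt)
  fire out at step 8

4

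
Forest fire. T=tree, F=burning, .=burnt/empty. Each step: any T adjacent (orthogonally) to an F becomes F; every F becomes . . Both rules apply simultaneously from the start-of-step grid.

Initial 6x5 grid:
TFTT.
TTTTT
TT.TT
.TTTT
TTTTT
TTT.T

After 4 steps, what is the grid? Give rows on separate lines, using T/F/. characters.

Step 1: 3 trees catch fire, 1 burn out
  F.FT.
  TFTTT
  TT.TT
  .TTTT
  TTTTT
  TTT.T
Step 2: 4 trees catch fire, 3 burn out
  ...F.
  F.FTT
  TF.TT
  .TTTT
  TTTTT
  TTT.T
Step 3: 3 trees catch fire, 4 burn out
  .....
  ...FT
  F..TT
  .FTTT
  TTTTT
  TTT.T
Step 4: 4 trees catch fire, 3 burn out
  .....
  ....F
  ...FT
  ..FTT
  TFTTT
  TTT.T

.....
....F
...FT
..FTT
TFTTT
TTT.T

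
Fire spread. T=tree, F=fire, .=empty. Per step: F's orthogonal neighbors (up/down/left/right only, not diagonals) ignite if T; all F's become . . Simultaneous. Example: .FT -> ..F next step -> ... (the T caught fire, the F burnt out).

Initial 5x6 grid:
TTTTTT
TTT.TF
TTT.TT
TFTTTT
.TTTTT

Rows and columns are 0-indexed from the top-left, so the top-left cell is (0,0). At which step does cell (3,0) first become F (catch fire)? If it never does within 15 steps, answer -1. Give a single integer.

Step 1: cell (3,0)='F' (+7 fires, +2 burnt)
  -> target ignites at step 1
Step 2: cell (3,0)='.' (+8 fires, +7 burnt)
Step 3: cell (3,0)='.' (+7 fires, +8 burnt)
Step 4: cell (3,0)='.' (+3 fires, +7 burnt)
Step 5: cell (3,0)='.' (+0 fires, +3 burnt)
  fire out at step 5

1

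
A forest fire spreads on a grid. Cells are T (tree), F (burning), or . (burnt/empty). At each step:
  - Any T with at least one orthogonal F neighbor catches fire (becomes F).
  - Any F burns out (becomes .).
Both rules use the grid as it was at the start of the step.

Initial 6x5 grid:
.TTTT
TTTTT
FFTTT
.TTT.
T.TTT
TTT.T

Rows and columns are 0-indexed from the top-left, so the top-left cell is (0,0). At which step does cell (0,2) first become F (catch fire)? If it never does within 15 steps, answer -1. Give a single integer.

Step 1: cell (0,2)='T' (+4 fires, +2 burnt)
Step 2: cell (0,2)='T' (+4 fires, +4 burnt)
Step 3: cell (0,2)='F' (+5 fires, +4 burnt)
  -> target ignites at step 3
Step 4: cell (0,2)='.' (+4 fires, +5 burnt)
Step 5: cell (0,2)='.' (+3 fires, +4 burnt)
Step 6: cell (0,2)='.' (+2 fires, +3 burnt)
Step 7: cell (0,2)='.' (+1 fires, +2 burnt)
Step 8: cell (0,2)='.' (+0 fires, +1 burnt)
  fire out at step 8

3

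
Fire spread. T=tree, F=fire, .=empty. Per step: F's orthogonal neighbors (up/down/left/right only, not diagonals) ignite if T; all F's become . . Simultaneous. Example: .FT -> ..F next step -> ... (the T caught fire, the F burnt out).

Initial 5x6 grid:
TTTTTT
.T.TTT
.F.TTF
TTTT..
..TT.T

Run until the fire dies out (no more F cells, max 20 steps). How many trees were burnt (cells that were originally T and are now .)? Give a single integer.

Step 1: +4 fires, +2 burnt (F count now 4)
Step 2: +6 fires, +4 burnt (F count now 6)
Step 3: +6 fires, +6 burnt (F count now 6)
Step 4: +2 fires, +6 burnt (F count now 2)
Step 5: +0 fires, +2 burnt (F count now 0)
Fire out after step 5
Initially T: 19, now '.': 29
Total burnt (originally-T cells now '.'): 18

Answer: 18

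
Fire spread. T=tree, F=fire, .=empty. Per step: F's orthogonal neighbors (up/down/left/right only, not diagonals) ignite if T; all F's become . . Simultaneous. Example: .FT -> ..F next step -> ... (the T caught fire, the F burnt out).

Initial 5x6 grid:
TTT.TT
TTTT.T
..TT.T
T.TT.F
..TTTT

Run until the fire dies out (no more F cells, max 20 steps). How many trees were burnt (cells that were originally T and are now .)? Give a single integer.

Step 1: +2 fires, +1 burnt (F count now 2)
Step 2: +2 fires, +2 burnt (F count now 2)
Step 3: +2 fires, +2 burnt (F count now 2)
Step 4: +3 fires, +2 burnt (F count now 3)
Step 5: +2 fires, +3 burnt (F count now 2)
Step 6: +2 fires, +2 burnt (F count now 2)
Step 7: +1 fires, +2 burnt (F count now 1)
Step 8: +2 fires, +1 burnt (F count now 2)
Step 9: +2 fires, +2 burnt (F count now 2)
Step 10: +1 fires, +2 burnt (F count now 1)
Step 11: +0 fires, +1 burnt (F count now 0)
Fire out after step 11
Initially T: 20, now '.': 29
Total burnt (originally-T cells now '.'): 19

Answer: 19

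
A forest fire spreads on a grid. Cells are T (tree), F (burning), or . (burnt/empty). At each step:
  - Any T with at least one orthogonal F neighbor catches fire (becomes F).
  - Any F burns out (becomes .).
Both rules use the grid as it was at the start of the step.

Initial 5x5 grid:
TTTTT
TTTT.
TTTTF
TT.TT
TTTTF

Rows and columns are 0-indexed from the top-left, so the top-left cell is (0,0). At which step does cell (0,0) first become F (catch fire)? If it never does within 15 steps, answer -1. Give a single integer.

Step 1: cell (0,0)='T' (+3 fires, +2 burnt)
Step 2: cell (0,0)='T' (+4 fires, +3 burnt)
Step 3: cell (0,0)='T' (+4 fires, +4 burnt)
Step 4: cell (0,0)='T' (+6 fires, +4 burnt)
Step 5: cell (0,0)='T' (+3 fires, +6 burnt)
Step 6: cell (0,0)='F' (+1 fires, +3 burnt)
  -> target ignites at step 6
Step 7: cell (0,0)='.' (+0 fires, +1 burnt)
  fire out at step 7

6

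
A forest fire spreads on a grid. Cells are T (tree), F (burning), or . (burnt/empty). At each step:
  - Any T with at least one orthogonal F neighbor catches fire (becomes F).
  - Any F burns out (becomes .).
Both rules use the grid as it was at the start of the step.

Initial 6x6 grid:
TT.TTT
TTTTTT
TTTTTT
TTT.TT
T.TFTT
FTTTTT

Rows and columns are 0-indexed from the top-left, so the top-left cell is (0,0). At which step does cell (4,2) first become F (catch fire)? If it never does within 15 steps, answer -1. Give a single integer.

Step 1: cell (4,2)='F' (+5 fires, +2 burnt)
  -> target ignites at step 1
Step 2: cell (4,2)='.' (+6 fires, +5 burnt)
Step 3: cell (4,2)='.' (+6 fires, +6 burnt)
Step 4: cell (4,2)='.' (+6 fires, +6 burnt)
Step 5: cell (4,2)='.' (+5 fires, +6 burnt)
Step 6: cell (4,2)='.' (+3 fires, +5 burnt)
Step 7: cell (4,2)='.' (+0 fires, +3 burnt)
  fire out at step 7

1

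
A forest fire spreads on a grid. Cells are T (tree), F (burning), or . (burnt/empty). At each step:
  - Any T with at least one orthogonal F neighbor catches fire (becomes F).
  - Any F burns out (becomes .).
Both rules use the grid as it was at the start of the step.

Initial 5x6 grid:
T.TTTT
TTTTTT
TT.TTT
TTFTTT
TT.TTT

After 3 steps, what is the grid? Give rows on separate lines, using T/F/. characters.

Step 1: 2 trees catch fire, 1 burn out
  T.TTTT
  TTTTTT
  TT.TTT
  TF.FTT
  TT.TTT
Step 2: 6 trees catch fire, 2 burn out
  T.TTTT
  TTTTTT
  TF.FTT
  F...FT
  TF.FTT
Step 3: 7 trees catch fire, 6 burn out
  T.TTTT
  TFTFTT
  F...FT
  .....F
  F...FT

T.TTTT
TFTFTT
F...FT
.....F
F...FT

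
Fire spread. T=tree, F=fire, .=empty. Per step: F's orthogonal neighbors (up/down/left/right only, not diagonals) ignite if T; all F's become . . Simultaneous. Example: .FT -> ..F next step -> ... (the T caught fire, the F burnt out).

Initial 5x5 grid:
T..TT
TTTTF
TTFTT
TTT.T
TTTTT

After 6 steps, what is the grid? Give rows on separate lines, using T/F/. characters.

Step 1: 7 trees catch fire, 2 burn out
  T..TF
  TTFF.
  TF.FF
  TTF.T
  TTTTT
Step 2: 6 trees catch fire, 7 burn out
  T..F.
  TF...
  F....
  TF..F
  TTFTT
Step 3: 5 trees catch fire, 6 burn out
  T....
  F....
  .....
  F....
  TF.FF
Step 4: 2 trees catch fire, 5 burn out
  F....
  .....
  .....
  .....
  F....
Step 5: 0 trees catch fire, 2 burn out
  .....
  .....
  .....
  .....
  .....
Step 6: 0 trees catch fire, 0 burn out
  .....
  .....
  .....
  .....
  .....

.....
.....
.....
.....
.....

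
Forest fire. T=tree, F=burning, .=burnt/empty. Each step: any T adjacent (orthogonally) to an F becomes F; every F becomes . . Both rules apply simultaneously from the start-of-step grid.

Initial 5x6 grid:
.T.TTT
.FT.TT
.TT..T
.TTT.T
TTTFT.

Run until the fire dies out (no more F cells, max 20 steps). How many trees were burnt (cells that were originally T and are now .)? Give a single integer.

Step 1: +6 fires, +2 burnt (F count now 6)
Step 2: +4 fires, +6 burnt (F count now 4)
Step 3: +1 fires, +4 burnt (F count now 1)
Step 4: +0 fires, +1 burnt (F count now 0)
Fire out after step 4
Initially T: 18, now '.': 23
Total burnt (originally-T cells now '.'): 11

Answer: 11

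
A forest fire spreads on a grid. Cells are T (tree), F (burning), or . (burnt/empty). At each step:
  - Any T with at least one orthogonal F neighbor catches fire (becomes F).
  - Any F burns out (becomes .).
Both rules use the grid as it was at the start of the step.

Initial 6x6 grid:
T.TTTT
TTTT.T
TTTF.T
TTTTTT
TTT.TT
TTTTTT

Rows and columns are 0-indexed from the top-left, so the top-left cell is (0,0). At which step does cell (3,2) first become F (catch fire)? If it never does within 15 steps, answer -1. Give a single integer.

Step 1: cell (3,2)='T' (+3 fires, +1 burnt)
Step 2: cell (3,2)='F' (+5 fires, +3 burnt)
  -> target ignites at step 2
Step 3: cell (3,2)='.' (+8 fires, +5 burnt)
Step 4: cell (3,2)='.' (+8 fires, +8 burnt)
Step 5: cell (3,2)='.' (+6 fires, +8 burnt)
Step 6: cell (3,2)='.' (+1 fires, +6 burnt)
Step 7: cell (3,2)='.' (+0 fires, +1 burnt)
  fire out at step 7

2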